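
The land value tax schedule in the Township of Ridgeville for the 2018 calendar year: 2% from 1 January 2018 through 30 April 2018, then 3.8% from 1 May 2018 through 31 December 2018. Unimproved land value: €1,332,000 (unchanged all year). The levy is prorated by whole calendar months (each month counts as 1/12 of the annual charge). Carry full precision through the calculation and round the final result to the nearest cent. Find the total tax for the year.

€42,624.00

1 January – 30 April 2018: 4 months at 2% → €1,332,000 × 2% × 4/12 = €8,880.0000
1 May – 31 December 2018: 8 months at 3.8% → €1,332,000 × 3.8% × 8/12 = €33,744.0000
Total = €42,624.0000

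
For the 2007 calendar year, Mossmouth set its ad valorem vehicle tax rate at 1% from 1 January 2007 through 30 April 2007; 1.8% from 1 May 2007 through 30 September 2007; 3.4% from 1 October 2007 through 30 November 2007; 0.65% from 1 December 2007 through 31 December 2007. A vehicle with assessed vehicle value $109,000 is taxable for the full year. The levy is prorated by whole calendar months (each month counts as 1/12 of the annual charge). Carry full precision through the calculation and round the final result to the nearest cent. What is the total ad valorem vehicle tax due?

$1,857.54

1 January – 30 April 2007: 4 months at 1% → $109,000 × 1% × 4/12 = $363.3333
1 May – 30 September 2007: 5 months at 1.8% → $109,000 × 1.8% × 5/12 = $817.5000
1 October – 30 November 2007: 2 months at 3.4% → $109,000 × 3.4% × 2/12 = $617.6667
1 December – 31 December 2007: 1 month at 0.65% → $109,000 × 0.65% × 1/12 = $59.0417
Total = $1,857.5417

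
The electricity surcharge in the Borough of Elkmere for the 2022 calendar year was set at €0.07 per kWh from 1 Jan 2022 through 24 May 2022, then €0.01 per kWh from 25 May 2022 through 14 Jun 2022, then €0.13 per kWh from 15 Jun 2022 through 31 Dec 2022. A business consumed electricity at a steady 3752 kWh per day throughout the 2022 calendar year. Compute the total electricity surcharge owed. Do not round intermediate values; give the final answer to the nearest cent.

1 Jan – 24 May 2022: 144 days × 3752 kWh/day = 540,288 kWh at €0.07/kWh → €37,820.16
25 May – 14 Jun 2022: 21 days × 3752 kWh/day = 78,792 kWh at €0.01/kWh → €787.92
15 Jun – 31 Dec 2022: 200 days × 3752 kWh/day = 750,400 kWh at €0.13/kWh → €97,552.00

€136,160.08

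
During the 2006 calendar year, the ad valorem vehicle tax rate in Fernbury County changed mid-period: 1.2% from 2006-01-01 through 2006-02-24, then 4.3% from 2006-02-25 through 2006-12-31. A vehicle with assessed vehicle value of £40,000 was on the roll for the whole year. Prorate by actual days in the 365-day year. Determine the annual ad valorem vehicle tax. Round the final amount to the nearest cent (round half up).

£1,533.15

2006-01-01 to 2006-02-24: 55 days at 1.2% → £40,000 × 1.2% × 55/365 = £72.3288
2006-02-25 to 2006-12-31: 310 days at 4.3% → £40,000 × 4.3% × 310/365 = £1,460.8219
Total = £1,533.1507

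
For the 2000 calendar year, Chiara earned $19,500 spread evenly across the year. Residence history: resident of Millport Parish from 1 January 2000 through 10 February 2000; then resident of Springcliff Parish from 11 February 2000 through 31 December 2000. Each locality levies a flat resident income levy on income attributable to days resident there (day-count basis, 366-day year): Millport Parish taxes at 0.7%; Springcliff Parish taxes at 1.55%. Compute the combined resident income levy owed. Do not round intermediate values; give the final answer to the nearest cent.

$283.68

Millport Parish, 1 January – 10 February 2000: 41 days → $19,500 × 0.7% × 41/366 = $15.2910
Springcliff Parish, 11 February – 31 December 2000: 325 days → $19,500 × 1.55% × 325/366 = $268.3914
Total = $283.6824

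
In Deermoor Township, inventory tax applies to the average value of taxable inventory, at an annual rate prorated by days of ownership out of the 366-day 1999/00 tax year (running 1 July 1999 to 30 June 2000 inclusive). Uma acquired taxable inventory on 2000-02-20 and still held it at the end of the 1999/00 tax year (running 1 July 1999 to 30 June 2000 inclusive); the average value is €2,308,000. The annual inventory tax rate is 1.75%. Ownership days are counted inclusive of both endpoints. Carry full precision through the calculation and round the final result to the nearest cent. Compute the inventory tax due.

Days held (2000-02-20 to 2000-06-30): 132 out of 366
Tax = €2,308,000 × 1.75% × 132/366 = €14,566.8852

€14,566.89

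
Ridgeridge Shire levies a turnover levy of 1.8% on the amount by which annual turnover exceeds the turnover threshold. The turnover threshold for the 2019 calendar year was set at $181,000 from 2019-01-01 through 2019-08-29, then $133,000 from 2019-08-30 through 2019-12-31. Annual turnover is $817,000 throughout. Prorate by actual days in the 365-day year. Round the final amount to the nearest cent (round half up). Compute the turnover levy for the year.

$11,741.52

2019-01-01 to 2019-08-29: 241 days, exemption $181,000 → ($817,000 − $181,000) × 1.8% × 241/365 = $7,558.8164
2019-08-30 to 2019-12-31: 124 days, exemption $133,000 → ($817,000 − $133,000) × 1.8% × 124/365 = $4,182.7068
Total = $11,741.5233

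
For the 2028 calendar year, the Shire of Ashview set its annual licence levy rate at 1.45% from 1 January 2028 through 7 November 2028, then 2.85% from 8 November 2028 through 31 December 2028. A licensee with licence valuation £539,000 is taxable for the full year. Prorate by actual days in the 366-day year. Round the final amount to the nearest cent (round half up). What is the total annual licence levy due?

£8,928.84

1 January – 7 November 2028: 312 days at 1.45% → £539,000 × 1.45% × 312/366 = £6,662.3934
8 November – 31 December 2028: 54 days at 2.85% → £539,000 × 2.85% × 54/366 = £2,266.4508
Total = £8,928.8443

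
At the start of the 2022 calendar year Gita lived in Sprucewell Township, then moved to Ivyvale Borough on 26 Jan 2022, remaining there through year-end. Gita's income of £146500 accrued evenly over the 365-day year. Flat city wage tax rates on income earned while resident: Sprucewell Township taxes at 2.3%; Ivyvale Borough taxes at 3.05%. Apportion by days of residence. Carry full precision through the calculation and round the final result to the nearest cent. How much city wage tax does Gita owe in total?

Sprucewell Township, 1 Jan – 25 Jan 2022: 25 days → £146500 × 2.3% × 25/365 = £230.7877
Ivyvale Borough, 26 Jan – 31 Dec 2022: 340 days → £146500 × 3.05% × 340/365 = £4162.2055
Total = £4392.9932

£4392.99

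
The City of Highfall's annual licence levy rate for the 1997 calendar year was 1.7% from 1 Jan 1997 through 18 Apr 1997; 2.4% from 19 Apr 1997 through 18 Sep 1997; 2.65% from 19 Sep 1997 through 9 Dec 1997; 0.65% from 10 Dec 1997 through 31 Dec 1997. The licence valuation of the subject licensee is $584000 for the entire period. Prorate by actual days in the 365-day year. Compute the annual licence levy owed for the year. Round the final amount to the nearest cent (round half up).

$12518.40

1 Jan – 18 Apr 1997: 108 days at 1.7% → $584000 × 1.7% × 108/365 = $2937.6000
19 Apr – 18 Sep 1997: 153 days at 2.4% → $584000 × 2.4% × 153/365 = $5875.2000
19 Sep – 9 Dec 1997: 82 days at 2.65% → $584000 × 2.65% × 82/365 = $3476.8000
10 Dec – 31 Dec 1997: 22 days at 0.65% → $584000 × 0.65% × 22/365 = $228.8000
Total = $12518.4000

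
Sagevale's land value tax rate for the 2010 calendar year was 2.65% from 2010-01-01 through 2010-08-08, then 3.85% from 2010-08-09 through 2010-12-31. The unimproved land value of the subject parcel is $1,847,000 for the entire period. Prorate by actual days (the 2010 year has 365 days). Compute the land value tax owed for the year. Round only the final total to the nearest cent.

$57,750.38

2010-01-01 to 2010-08-08: 220 days at 2.65% → $1,847,000 × 2.65% × 220/365 = $29,501.3973
2010-08-09 to 2010-12-31: 145 days at 3.85% → $1,847,000 × 3.85% × 145/365 = $28,248.9795
Total = $57,750.3767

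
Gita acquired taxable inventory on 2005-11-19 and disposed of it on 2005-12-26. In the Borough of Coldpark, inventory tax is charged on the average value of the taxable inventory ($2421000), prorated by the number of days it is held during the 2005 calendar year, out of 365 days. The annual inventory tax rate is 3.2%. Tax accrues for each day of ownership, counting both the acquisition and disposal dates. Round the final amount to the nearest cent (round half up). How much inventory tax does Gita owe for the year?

Days held (2005-11-19 to 2005-12-26): 38 out of 365
Tax = $2421000 × 3.2% × 38/365 = $8065.5781

$8065.58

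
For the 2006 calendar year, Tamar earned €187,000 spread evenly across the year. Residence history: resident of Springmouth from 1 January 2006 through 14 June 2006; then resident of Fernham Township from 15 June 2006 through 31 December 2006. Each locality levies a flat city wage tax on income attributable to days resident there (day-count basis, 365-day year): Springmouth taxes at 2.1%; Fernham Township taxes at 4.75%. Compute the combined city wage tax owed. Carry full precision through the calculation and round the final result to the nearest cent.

Springmouth, 1 January – 14 June 2006: 165 days → €187,000 × 2.1% × 165/365 = €1,775.2192
Fernham Township, 15 June – 31 December 2006: 200 days → €187,000 × 4.75% × 200/365 = €4,867.1233
Total = €6,642.3425

€6,642.34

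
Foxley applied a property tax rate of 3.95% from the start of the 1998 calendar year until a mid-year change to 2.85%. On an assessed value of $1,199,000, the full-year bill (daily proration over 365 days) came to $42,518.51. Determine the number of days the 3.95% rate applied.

Let d = days at the first rate; then 365 − d days at the second rate.
$1,199,000 × [3.95%·d + 2.85%·(365−d)] / 365 = $42,518.51
Solving gives d = 231, so the new rate took effect on 20 August 1998.

231 days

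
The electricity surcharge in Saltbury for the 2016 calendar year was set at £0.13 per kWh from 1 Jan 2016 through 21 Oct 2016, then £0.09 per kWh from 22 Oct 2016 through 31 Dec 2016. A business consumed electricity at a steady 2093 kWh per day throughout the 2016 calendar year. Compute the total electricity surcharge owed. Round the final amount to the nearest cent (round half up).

£93640.82

1 Jan – 21 Oct 2016: 295 days × 2093 kWh/day = 617,435 kWh at £0.13/kWh → £80266.55
22 Oct – 31 Dec 2016: 71 days × 2093 kWh/day = 148,603 kWh at £0.09/kWh → £13374.27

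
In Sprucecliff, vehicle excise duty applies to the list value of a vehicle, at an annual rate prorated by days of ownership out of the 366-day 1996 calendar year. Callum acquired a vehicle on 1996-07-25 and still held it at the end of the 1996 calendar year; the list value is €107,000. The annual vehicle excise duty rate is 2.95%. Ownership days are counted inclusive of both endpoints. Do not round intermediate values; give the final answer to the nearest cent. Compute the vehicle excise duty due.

€1,379.89

Days held (1996-07-25 to 1996-12-31): 160 out of 366
Tax = €107,000 × 2.95% × 160/366 = €1,379.8907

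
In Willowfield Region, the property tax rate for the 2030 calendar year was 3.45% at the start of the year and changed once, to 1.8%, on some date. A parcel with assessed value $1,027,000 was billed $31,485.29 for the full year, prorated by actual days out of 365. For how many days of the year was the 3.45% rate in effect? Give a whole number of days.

280 days

Let d = days at the first rate; then 365 − d days at the second rate.
$1,027,000 × [3.45%·d + 1.8%·(365−d)] / 365 = $31,485.29
Solving gives d = 280, so the new rate took effect on October 8, 2030.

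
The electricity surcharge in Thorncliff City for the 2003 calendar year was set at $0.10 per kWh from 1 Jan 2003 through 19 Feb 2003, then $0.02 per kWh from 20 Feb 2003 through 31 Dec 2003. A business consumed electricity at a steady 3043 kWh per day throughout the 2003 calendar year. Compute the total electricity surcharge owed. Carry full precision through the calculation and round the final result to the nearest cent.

$34385.90

1 Jan – 19 Feb 2003: 50 days × 3043 kWh/day = 152,150 kWh at $0.10/kWh → $15215.00
20 Feb – 31 Dec 2003: 315 days × 3043 kWh/day = 958,545 kWh at $0.02/kWh → $19170.90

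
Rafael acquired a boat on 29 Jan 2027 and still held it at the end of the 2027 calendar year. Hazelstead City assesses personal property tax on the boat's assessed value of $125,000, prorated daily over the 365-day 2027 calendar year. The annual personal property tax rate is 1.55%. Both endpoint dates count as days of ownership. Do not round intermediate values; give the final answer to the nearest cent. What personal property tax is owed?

$1,788.87

Days held (29 Jan – 31 Dec 2027): 337 out of 365
Tax = $125,000 × 1.55% × 337/365 = $1,788.8699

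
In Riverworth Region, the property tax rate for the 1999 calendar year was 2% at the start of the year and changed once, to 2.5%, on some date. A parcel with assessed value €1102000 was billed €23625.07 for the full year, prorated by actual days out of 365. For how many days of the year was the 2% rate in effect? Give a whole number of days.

260 days

Let d = days at the first rate; then 365 − d days at the second rate.
€1102000 × [2%·d + 2.5%·(365−d)] / 365 = €23625.07
Solving gives d = 260, so the new rate took effect on 18 Sep 1999.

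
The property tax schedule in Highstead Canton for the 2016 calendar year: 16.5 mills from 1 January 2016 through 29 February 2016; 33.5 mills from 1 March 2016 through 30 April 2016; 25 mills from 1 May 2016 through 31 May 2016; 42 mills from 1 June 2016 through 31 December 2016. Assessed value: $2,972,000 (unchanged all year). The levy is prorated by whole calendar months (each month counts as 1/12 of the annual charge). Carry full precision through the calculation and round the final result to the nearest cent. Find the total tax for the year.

$103,772.33

1 January – 29 February 2016: 2 months at 16.5 mills → $2,972,000 × 1.65% × 2/12 = $8,173.0000
1 March – 30 April 2016: 2 months at 33.5 mills → $2,972,000 × 3.35% × 2/12 = $16,593.6667
1 May – 31 May 2016: 1 month at 25 mills → $2,972,000 × 2.5% × 1/12 = $6,191.6667
1 June – 31 December 2016: 7 months at 42 mills → $2,972,000 × 4.2% × 7/12 = $72,814.0000
Total = $103,772.3333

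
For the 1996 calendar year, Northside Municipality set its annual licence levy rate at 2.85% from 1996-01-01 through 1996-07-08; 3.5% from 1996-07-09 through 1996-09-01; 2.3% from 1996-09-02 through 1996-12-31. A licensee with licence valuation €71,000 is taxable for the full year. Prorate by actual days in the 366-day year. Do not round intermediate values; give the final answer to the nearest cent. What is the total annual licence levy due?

€1,963.75

1996-01-01 to 1996-07-08: 190 days at 2.85% → €71,000 × 2.85% × 190/366 = €1,050.4508
1996-07-09 to 1996-09-01: 55 days at 3.5% → €71,000 × 3.5% × 55/366 = €373.4290
1996-09-02 to 1996-12-31: 121 days at 2.3% → €71,000 × 2.3% × 121/366 = €539.8716
Total = €1,963.7514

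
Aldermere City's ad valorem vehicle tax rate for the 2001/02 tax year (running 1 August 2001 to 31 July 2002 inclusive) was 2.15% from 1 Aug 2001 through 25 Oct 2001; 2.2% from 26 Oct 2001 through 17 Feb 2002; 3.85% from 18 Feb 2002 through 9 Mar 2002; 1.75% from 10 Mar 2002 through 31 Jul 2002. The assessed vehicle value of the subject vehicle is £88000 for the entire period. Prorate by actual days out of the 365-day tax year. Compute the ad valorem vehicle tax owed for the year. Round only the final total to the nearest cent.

1 Aug – 25 Oct 2001: 86 days at 2.15% → £88000 × 2.15% × 86/365 = £445.7863
26 Oct 2001 – 17 Feb 2002: 115 days at 2.2% → £88000 × 2.2% × 115/365 = £609.9726
18 Feb – 9 Mar 2002: 20 days at 3.85% → £88000 × 3.85% × 20/365 = £185.6438
10 Mar – 31 Jul 2002: 144 days at 1.75% → £88000 × 1.75% × 144/365 = £607.5616
Total = £1848.9644

£1848.96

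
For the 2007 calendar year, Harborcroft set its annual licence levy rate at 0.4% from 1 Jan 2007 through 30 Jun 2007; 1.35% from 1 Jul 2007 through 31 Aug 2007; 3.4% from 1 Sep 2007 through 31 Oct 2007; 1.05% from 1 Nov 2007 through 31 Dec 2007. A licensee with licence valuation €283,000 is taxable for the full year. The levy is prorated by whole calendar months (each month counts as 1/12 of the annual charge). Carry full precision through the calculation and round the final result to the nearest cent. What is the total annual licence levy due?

1 Jan – 30 Jun 2007: 6 months at 0.4% → €283,000 × 0.4% × 6/12 = €566.0000
1 Jul – 31 Aug 2007: 2 months at 1.35% → €283,000 × 1.35% × 2/12 = €636.7500
1 Sep – 31 Oct 2007: 2 months at 3.4% → €283,000 × 3.4% × 2/12 = €1,603.6667
1 Nov – 31 Dec 2007: 2 months at 1.05% → €283,000 × 1.05% × 2/12 = €495.2500
Total = €3,301.6667

€3,301.67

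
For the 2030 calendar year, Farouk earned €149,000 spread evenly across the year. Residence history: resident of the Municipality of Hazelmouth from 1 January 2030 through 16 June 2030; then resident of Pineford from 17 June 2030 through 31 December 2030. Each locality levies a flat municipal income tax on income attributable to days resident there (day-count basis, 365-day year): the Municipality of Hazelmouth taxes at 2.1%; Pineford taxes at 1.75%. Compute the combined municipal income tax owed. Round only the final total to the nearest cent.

€2,846.10

The Municipality of Hazelmouth, 1 January – 16 June 2030: 167 days → €149,000 × 2.1% × 167/365 = €1,431.6247
Pineford, 17 June – 31 December 2030: 198 days → €149,000 × 1.75% × 198/365 = €1,414.4795
Total = €2,846.1041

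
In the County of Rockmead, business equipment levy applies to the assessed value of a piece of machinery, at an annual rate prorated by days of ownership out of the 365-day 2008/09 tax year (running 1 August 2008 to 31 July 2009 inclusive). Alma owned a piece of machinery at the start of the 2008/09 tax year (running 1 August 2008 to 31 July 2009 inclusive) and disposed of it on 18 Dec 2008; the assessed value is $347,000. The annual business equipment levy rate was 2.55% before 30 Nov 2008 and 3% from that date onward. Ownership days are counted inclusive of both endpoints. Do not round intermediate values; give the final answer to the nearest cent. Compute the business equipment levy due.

$3,475.23

1 Aug – 29 Nov 2008: 121 days at 2.55% → $347,000 × 2.55% × 121/365 = $2,933.3384
30 Nov – 18 Dec 2008: 19 days at 3% → $347,000 × 3% × 19/365 = $541.8904
Total = $3,475.2288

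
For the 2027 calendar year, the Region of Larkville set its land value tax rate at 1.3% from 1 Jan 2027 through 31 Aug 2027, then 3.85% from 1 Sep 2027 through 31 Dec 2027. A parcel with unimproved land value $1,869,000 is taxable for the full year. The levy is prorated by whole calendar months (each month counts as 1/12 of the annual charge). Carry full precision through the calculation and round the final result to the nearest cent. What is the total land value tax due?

$40,183.50

1 Jan – 31 Aug 2027: 8 months at 1.3% → $1,869,000 × 1.3% × 8/12 = $16,198.0000
1 Sep – 31 Dec 2027: 4 months at 3.85% → $1,869,000 × 3.85% × 4/12 = $23,985.5000
Total = $40,183.5000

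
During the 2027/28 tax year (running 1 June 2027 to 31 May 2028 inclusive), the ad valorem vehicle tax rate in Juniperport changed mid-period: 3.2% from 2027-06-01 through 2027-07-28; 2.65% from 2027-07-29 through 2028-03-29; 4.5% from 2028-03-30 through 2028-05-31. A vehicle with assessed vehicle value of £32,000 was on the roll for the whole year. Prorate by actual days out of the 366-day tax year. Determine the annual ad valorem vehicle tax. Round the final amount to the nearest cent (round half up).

2027-06-01 to 2027-07-28: 58 days at 3.2% → £32,000 × 3.2% × 58/366 = £162.2732
2027-07-29 to 2028-03-29: 245 days at 2.65% → £32,000 × 2.65% × 245/366 = £567.6503
2028-03-30 to 2028-05-31: 63 days at 4.5% → £32,000 × 4.5% × 63/366 = £247.8689
Total = £977.7923

£977.79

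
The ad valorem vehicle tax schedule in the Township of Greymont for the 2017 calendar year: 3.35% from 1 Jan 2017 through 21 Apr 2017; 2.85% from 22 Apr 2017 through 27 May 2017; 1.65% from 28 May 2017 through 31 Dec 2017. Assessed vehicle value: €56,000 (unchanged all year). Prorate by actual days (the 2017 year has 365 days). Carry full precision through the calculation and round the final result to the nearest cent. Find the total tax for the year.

1 Jan – 21 Apr 2017: 111 days at 3.35% → €56,000 × 3.35% × 111/365 = €570.5096
22 Apr – 27 May 2017: 36 days at 2.85% → €56,000 × 2.85% × 36/365 = €157.4137
28 May – 31 Dec 2017: 218 days at 1.65% → €56,000 × 1.65% × 218/365 = €551.8685
Total = €1,279.7918

€1,279.79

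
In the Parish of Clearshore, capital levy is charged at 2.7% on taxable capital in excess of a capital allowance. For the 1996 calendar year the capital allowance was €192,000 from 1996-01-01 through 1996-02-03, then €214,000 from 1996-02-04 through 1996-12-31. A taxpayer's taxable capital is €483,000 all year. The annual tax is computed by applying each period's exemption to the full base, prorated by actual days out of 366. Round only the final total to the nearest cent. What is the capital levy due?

1996-01-01 to 1996-02-03: 34 days, exemption €192,000 → (€483,000 − €192,000) × 2.7% × 34/366 = €729.8852
1996-02-04 to 1996-12-31: 332 days, exemption €214,000 → (€483,000 − €214,000) × 2.7% × 332/366 = €6,588.2951
Total = €7,318.1803

€7,318.18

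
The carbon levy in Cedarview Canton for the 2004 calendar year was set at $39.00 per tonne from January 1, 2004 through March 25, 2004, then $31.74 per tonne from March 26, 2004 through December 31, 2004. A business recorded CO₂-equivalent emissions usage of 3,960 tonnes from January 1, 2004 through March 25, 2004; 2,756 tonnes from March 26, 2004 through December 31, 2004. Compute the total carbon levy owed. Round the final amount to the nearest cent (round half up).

January 1 – March 25, 2004: 3,960 tonnes at $39.00/tonne → $154440.00
March 26 – December 31, 2004: 2,756 tonnes at $31.74/tonne → $87475.44

$241915.44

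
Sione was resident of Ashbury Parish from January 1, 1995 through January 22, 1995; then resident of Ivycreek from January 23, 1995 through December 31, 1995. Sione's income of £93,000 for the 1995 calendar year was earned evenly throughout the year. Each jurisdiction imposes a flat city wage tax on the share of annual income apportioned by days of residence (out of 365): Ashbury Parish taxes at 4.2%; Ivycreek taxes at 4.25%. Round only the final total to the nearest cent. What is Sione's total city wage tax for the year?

£3,949.70

Ashbury Parish, January 1 – January 22, 1995: 22 days → £93,000 × 4.2% × 22/365 = £235.4301
Ivycreek, January 23 – December 31, 1995: 343 days → £93,000 × 4.25% × 343/365 = £3,714.2671
Total = £3,949.6973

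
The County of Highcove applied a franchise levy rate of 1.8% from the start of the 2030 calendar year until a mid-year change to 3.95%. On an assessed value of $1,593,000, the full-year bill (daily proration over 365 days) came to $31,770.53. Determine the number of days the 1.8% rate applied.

Let d = days at the first rate; then 365 − d days at the second rate.
$1,593,000 × [1.8%·d + 3.95%·(365−d)] / 365 = $31,770.53
Solving gives d = 332, so the new rate took effect on 29 November 2030.

332 days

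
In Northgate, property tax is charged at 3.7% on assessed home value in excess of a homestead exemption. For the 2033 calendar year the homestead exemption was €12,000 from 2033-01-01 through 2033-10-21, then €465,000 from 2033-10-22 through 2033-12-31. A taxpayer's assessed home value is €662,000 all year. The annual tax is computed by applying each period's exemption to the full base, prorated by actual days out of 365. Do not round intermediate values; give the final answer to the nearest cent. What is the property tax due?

€20,789.64

2033-01-01 to 2033-10-21: 294 days, exemption €12,000 → (€662,000 − €12,000) × 3.7% × 294/365 = €19,371.7808
2033-10-22 to 2033-12-31: 71 days, exemption €465,000 → (€662,000 − €465,000) × 3.7% × 71/365 = €1,417.8603
Total = €20,789.6411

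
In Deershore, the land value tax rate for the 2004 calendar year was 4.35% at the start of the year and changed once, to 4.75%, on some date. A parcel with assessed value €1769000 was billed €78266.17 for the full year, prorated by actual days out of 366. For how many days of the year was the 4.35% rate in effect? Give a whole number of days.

298 days

Let d = days at the first rate; then 366 − d days at the second rate.
€1769000 × [4.35%·d + 4.75%·(366−d)] / 366 = €78266.17
Solving gives d = 298, so the new rate took effect on 25 Oct 2004.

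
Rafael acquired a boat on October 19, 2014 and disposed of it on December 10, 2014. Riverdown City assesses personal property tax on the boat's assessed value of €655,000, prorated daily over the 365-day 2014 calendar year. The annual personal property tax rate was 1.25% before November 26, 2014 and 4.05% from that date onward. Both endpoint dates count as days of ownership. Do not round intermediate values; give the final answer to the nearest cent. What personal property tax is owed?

October 19 – November 25, 2014: 38 days at 1.25% → €655,000 × 1.25% × 38/365 = €852.3973
November 26 – December 10, 2014: 15 days at 4.05% → €655,000 × 4.05% × 15/365 = €1,090.1712
Total = €1,942.5685

€1,942.57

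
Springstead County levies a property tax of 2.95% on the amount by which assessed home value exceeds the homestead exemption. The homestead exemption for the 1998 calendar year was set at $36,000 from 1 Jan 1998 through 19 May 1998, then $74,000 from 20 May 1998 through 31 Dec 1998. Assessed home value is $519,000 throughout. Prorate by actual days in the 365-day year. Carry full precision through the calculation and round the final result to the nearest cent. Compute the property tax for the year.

1 Jan – 19 May 1998: 139 days, exemption $36,000 → ($519,000 − $36,000) × 2.95% × 139/365 = $5,426.1411
20 May – 31 Dec 1998: 226 days, exemption $74,000 → ($519,000 − $74,000) × 2.95% × 226/365 = $8,128.2603
Total = $13,554.4014

$13,554.40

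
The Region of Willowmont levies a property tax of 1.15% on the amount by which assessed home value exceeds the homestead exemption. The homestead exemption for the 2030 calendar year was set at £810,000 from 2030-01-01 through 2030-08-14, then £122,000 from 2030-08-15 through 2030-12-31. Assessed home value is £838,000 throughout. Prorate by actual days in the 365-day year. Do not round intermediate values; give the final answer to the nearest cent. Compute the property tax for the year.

£3,335.06

2030-01-01 to 2030-08-14: 226 days, exemption £810,000 → (£838,000 − £810,000) × 1.15% × 226/365 = £199.3753
2030-08-15 to 2030-12-31: 139 days, exemption £122,000 → (£838,000 − £122,000) × 1.15% × 139/365 = £3,135.6877
Total = £3,335.0630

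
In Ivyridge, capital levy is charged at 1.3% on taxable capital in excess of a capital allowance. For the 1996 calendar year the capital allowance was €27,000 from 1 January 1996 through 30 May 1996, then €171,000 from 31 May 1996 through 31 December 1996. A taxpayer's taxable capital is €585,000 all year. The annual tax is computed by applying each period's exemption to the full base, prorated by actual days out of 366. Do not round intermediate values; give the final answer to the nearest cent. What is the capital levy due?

€6,154.33

1 January – 30 May 1996: 151 days, exemption €27,000 → (€585,000 − €27,000) × 1.3% × 151/366 = €2,992.7705
31 May – 31 December 1996: 215 days, exemption €171,000 → (€585,000 − €171,000) × 1.3% × 215/366 = €3,161.5574
Total = €6,154.3279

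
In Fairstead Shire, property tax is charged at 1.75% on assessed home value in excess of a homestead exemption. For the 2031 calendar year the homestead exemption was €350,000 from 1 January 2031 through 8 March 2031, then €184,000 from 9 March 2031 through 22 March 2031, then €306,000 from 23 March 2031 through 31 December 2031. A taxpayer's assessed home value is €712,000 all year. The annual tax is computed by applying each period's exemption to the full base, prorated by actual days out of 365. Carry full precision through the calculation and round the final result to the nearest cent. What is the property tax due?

1 January – 8 March 2031: 67 days, exemption €350,000 → (€712,000 − €350,000) × 1.75% × 67/365 = €1,162.8630
9 March – 22 March 2031: 14 days, exemption €184,000 → (€712,000 − €184,000) × 1.75% × 14/365 = €354.4110
23 March – 31 December 2031: 284 days, exemption €306,000 → (€712,000 − €306,000) × 1.75% × 284/365 = €5,528.2740
Total = €7,045.5479

€7,045.55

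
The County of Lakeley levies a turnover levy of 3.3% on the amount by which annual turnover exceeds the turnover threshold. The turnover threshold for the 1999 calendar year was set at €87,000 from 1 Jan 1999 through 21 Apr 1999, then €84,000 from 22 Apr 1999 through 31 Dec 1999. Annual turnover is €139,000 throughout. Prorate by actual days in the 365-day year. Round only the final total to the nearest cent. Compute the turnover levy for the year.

1 Jan – 21 Apr 1999: 111 days, exemption €87,000 → (€139,000 − €87,000) × 3.3% × 111/365 = €521.8521
22 Apr – 31 Dec 1999: 254 days, exemption €84,000 → (€139,000 − €84,000) × 3.3% × 254/365 = €1,263.0411
Total = €1,784.8932

€1,784.89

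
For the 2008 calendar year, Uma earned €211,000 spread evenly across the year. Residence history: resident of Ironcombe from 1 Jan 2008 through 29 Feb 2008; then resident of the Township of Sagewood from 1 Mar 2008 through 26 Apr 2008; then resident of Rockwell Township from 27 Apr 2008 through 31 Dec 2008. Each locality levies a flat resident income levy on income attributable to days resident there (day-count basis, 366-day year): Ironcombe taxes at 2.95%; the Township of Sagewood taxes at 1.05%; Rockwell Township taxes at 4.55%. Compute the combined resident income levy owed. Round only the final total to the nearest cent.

€7,896.93

Ironcombe, 1 Jan – 29 Feb 2008: 60 days → €211,000 × 2.95% × 60/366 = €1,020.4098
The Township of Sagewood, 1 Mar – 26 Apr 2008: 57 days → €211,000 × 1.05% × 57/366 = €345.0369
Rockwell Township, 27 Apr – 31 Dec 2008: 249 days → €211,000 × 4.55% × 249/366 = €6,531.4877
Total = €7,896.9344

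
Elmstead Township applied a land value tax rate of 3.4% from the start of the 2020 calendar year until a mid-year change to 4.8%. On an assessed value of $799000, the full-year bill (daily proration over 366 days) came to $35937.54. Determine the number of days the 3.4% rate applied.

Let d = days at the first rate; then 366 − d days at the second rate.
$799000 × [3.4%·d + 4.8%·(366−d)] / 366 = $35937.54
Solving gives d = 79, so the new rate took effect on 20 Mar 2020.

79 days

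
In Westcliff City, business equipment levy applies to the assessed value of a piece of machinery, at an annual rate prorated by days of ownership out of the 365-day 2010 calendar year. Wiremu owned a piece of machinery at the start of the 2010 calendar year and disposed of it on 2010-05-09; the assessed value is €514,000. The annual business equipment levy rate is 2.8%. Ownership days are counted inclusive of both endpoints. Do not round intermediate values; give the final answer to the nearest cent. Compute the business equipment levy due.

€5,086.49

Days held (2010-01-01 to 2010-05-09): 129 out of 365
Tax = €514,000 × 2.8% × 129/365 = €5,086.4877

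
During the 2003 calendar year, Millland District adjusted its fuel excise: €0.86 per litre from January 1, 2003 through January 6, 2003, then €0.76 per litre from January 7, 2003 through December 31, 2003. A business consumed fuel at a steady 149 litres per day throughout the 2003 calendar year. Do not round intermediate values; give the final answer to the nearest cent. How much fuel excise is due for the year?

€41,422.00

January 1 – January 6, 2003: 6 days × 149 litres/day = 894 litres at €0.86/litre → €768.84
January 7 – December 31, 2003: 359 days × 149 litres/day = 53,491 litres at €0.76/litre → €40,653.16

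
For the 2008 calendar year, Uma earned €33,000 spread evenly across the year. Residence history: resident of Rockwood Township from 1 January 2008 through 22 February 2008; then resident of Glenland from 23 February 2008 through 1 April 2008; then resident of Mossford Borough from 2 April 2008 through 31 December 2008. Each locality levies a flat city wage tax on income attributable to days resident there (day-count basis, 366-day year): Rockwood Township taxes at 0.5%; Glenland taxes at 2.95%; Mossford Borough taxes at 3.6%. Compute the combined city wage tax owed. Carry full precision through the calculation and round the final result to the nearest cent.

€1,017.00

Rockwood Township, 1 January – 22 February 2008: 53 days → €33,000 × 0.5% × 53/366 = €23.8934
Glenland, 23 February – 1 April 2008: 39 days → €33,000 × 2.95% × 39/366 = €103.7336
Mossford Borough, 2 April – 31 December 2008: 274 days → €33,000 × 3.6% × 274/366 = €889.3770
Total = €1,017.0041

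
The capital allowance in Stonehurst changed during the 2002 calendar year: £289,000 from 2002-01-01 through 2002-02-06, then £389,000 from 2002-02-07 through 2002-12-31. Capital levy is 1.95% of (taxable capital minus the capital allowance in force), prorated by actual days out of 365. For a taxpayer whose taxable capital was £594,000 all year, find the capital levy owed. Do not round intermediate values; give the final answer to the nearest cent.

£4,195.17

2002-01-01 to 2002-02-06: 37 days, exemption £289,000 → (£594,000 − £289,000) × 1.95% × 37/365 = £602.8973
2002-02-07 to 2002-12-31: 328 days, exemption £389,000 → (£594,000 − £389,000) × 1.95% × 328/365 = £3,592.2740
Total = £4,195.1712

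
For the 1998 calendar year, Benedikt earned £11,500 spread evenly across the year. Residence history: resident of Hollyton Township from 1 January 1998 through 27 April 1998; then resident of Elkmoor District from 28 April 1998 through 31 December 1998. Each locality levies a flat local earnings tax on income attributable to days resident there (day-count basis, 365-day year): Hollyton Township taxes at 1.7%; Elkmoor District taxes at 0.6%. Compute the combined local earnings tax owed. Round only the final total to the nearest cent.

£109.55

Hollyton Township, 1 January – 27 April 1998: 117 days → £11,500 × 1.7% × 117/365 = £62.6671
Elkmoor District, 28 April – 31 December 1998: 248 days → £11,500 × 0.6% × 248/365 = £46.8822
Total = £109.5493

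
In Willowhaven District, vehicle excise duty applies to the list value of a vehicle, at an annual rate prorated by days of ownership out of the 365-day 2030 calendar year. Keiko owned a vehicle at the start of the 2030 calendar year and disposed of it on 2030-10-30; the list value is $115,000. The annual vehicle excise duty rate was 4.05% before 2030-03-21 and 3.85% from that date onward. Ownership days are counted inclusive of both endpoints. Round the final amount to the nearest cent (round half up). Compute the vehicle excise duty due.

$3,725.21

2030-01-01 to 2030-03-20: 79 days at 4.05% → $115,000 × 4.05% × 79/365 = $1,008.0616
2030-03-21 to 2030-10-30: 224 days at 3.85% → $115,000 × 3.85% × 224/365 = $2,717.1507
Total = $3,725.2123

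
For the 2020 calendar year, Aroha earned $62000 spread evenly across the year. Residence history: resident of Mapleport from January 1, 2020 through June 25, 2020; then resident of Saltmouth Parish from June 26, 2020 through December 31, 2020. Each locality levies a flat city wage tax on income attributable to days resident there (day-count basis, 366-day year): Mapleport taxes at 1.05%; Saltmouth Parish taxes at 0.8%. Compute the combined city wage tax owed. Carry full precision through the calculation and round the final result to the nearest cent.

Mapleport, January 1 – June 25, 2020: 177 days → $62000 × 1.05% × 177/366 = $314.8279
Saltmouth Parish, June 26 – December 31, 2020: 189 days → $62000 × 0.8% × 189/366 = $256.1311
Total = $570.9590

$570.96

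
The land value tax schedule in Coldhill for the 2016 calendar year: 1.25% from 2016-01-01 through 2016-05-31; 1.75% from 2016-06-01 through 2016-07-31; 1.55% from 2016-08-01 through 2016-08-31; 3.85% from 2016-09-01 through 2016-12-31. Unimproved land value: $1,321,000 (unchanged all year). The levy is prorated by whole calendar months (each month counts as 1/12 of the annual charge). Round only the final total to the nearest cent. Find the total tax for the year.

2016-01-01 to 2016-05-31: 5 months at 1.25% → $1,321,000 × 1.25% × 5/12 = $6,880.2083
2016-06-01 to 2016-07-31: 2 months at 1.75% → $1,321,000 × 1.75% × 2/12 = $3,852.9167
2016-08-01 to 2016-08-31: 1 month at 1.55% → $1,321,000 × 1.55% × 1/12 = $1,706.2917
2016-09-01 to 2016-12-31: 4 months at 3.85% → $1,321,000 × 3.85% × 4/12 = $16,952.8333
Total = $29,392.2500

$29,392.25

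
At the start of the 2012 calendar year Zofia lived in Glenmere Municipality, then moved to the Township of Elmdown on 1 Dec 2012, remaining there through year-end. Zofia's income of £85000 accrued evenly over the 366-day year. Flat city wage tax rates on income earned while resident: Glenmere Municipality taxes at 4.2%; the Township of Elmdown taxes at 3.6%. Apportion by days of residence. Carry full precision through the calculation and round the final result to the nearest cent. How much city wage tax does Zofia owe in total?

£3526.80

Glenmere Municipality, 1 Jan – 30 Nov 2012: 335 days → £85000 × 4.2% × 335/366 = £3267.6230
The Township of Elmdown, 1 Dec – 31 Dec 2012: 31 days → £85000 × 3.6% × 31/366 = £259.1803
Total = £3526.8033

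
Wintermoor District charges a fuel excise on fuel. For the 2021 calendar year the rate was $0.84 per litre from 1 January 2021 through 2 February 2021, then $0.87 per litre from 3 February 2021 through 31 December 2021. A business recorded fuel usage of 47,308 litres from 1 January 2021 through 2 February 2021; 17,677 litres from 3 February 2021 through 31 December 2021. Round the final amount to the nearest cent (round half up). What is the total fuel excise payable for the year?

1 January – 2 February 2021: 47,308 litres at $0.84/litre → $39,738.72
3 February – 31 December 2021: 17,677 litres at $0.87/litre → $15,378.99

$55,117.71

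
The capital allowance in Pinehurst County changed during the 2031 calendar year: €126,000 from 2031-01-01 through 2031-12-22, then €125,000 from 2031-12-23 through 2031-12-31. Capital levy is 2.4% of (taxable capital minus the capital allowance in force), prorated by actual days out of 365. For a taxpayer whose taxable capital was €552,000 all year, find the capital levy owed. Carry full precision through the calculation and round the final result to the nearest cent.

2031-01-01 to 2031-12-22: 356 days, exemption €126,000 → (€552,000 − €126,000) × 2.4% × 356/365 = €9,971.9014
2031-12-23 to 2031-12-31: 9 days, exemption €125,000 → (€552,000 − €125,000) × 2.4% × 9/365 = €252.6904
Total = €10,224.5918

€10,224.59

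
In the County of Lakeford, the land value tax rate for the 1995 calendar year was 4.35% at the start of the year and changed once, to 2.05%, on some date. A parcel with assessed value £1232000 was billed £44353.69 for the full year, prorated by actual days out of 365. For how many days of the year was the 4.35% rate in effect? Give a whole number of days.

Let d = days at the first rate; then 365 − d days at the second rate.
£1232000 × [4.35%·d + 2.05%·(365−d)] / 365 = £44353.69
Solving gives d = 246, so the new rate took effect on September 4, 1995.

246 days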